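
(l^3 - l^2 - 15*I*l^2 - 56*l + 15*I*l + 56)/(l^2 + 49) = (l^2 - l*(1 + 8*I) + 8*I)/(l + 7*I)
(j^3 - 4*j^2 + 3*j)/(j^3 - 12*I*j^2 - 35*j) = (-j^2 + 4*j - 3)/(-j^2 + 12*I*j + 35)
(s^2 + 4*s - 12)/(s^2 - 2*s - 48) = (s - 2)/(s - 8)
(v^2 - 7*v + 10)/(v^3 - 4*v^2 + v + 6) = (v - 5)/(v^2 - 2*v - 3)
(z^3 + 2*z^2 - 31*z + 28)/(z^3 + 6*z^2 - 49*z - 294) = (z^2 - 5*z + 4)/(z^2 - z - 42)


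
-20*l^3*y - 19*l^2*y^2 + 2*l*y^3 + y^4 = y*(-4*l + y)*(l + y)*(5*l + y)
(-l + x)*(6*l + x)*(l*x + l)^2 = -6*l^4*x^2 - 12*l^4*x - 6*l^4 + 5*l^3*x^3 + 10*l^3*x^2 + 5*l^3*x + l^2*x^4 + 2*l^2*x^3 + l^2*x^2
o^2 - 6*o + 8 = (o - 4)*(o - 2)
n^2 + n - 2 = (n - 1)*(n + 2)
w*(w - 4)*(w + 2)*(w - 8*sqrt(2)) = w^4 - 8*sqrt(2)*w^3 - 2*w^3 - 8*w^2 + 16*sqrt(2)*w^2 + 64*sqrt(2)*w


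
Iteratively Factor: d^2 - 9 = (d + 3)*(d - 3)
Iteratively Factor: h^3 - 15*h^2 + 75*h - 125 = (h - 5)*(h^2 - 10*h + 25) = (h - 5)^2*(h - 5)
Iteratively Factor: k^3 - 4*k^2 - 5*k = (k)*(k^2 - 4*k - 5) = k*(k + 1)*(k - 5)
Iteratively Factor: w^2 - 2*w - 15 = (w + 3)*(w - 5)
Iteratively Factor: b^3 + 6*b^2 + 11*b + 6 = (b + 3)*(b^2 + 3*b + 2) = (b + 1)*(b + 3)*(b + 2)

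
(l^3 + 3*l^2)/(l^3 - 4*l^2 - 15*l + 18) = l^2/(l^2 - 7*l + 6)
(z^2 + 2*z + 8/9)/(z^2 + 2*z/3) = (z + 4/3)/z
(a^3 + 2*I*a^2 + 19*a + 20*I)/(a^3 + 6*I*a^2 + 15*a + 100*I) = (a + I)/(a + 5*I)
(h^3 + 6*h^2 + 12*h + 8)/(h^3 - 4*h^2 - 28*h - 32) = (h + 2)/(h - 8)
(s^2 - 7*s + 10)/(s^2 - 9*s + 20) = (s - 2)/(s - 4)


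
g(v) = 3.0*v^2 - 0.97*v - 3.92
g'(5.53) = 32.21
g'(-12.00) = -72.97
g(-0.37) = -3.15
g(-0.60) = -2.26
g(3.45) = 28.44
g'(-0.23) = -2.35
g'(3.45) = 19.73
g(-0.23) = -3.54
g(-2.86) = 23.39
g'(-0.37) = -3.19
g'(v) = 6.0*v - 0.97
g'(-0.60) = -4.57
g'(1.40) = 7.43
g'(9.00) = 53.03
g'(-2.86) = -18.13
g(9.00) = 230.35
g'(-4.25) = -26.47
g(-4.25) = 54.39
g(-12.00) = 439.72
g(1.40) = 0.60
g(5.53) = 82.46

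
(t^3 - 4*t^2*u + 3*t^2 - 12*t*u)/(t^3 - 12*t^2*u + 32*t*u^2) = (t + 3)/(t - 8*u)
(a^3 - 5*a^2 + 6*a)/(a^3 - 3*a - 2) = a*(a - 3)/(a^2 + 2*a + 1)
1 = 1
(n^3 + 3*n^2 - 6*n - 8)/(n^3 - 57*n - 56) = (n^2 + 2*n - 8)/(n^2 - n - 56)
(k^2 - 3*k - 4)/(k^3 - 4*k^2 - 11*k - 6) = (k - 4)/(k^2 - 5*k - 6)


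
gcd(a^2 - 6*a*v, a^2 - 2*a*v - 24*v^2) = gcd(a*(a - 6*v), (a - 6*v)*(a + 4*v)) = -a + 6*v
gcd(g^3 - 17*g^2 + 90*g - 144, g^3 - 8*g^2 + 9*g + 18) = g^2 - 9*g + 18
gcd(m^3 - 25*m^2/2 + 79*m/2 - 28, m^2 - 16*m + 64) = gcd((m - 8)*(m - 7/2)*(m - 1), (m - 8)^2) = m - 8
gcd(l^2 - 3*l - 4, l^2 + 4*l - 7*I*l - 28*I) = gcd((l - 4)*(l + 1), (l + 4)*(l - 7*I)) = 1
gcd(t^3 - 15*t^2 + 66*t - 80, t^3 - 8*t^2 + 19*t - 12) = 1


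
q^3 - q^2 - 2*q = q*(q - 2)*(q + 1)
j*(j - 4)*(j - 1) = j^3 - 5*j^2 + 4*j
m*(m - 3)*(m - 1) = m^3 - 4*m^2 + 3*m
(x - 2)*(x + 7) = x^2 + 5*x - 14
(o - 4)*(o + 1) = o^2 - 3*o - 4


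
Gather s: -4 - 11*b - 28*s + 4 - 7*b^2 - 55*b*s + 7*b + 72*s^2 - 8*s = -7*b^2 - 4*b + 72*s^2 + s*(-55*b - 36)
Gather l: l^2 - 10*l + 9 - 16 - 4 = l^2 - 10*l - 11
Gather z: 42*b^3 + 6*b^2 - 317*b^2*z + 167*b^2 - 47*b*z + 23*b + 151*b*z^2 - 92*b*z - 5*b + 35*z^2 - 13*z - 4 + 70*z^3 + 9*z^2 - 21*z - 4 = 42*b^3 + 173*b^2 + 18*b + 70*z^3 + z^2*(151*b + 44) + z*(-317*b^2 - 139*b - 34) - 8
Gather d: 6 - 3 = 3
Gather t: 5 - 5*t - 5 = -5*t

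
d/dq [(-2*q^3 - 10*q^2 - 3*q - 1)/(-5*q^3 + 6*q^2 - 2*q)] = (-62*q^4 - 22*q^3 + 23*q^2 + 12*q - 2)/(q^2*(25*q^4 - 60*q^3 + 56*q^2 - 24*q + 4))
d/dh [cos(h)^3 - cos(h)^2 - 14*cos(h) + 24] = (-3*cos(h)^2 + 2*cos(h) + 14)*sin(h)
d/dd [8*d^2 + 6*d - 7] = 16*d + 6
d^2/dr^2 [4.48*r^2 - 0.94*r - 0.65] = 8.96000000000000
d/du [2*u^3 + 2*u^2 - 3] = 2*u*(3*u + 2)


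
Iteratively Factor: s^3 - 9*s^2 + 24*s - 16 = (s - 4)*(s^2 - 5*s + 4) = (s - 4)*(s - 1)*(s - 4)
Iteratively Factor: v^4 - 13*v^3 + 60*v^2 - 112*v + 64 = (v - 1)*(v^3 - 12*v^2 + 48*v - 64) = (v - 4)*(v - 1)*(v^2 - 8*v + 16) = (v - 4)^2*(v - 1)*(v - 4)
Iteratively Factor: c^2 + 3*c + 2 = (c + 2)*(c + 1)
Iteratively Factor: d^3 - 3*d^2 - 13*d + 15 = (d + 3)*(d^2 - 6*d + 5) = (d - 5)*(d + 3)*(d - 1)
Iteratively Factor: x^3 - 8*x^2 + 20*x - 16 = (x - 4)*(x^2 - 4*x + 4) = (x - 4)*(x - 2)*(x - 2)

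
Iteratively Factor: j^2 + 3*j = (j + 3)*(j)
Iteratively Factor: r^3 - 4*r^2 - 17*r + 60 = (r - 3)*(r^2 - r - 20) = (r - 5)*(r - 3)*(r + 4)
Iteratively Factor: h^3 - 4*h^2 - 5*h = (h + 1)*(h^2 - 5*h) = (h - 5)*(h + 1)*(h)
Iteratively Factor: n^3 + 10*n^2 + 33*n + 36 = (n + 3)*(n^2 + 7*n + 12) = (n + 3)*(n + 4)*(n + 3)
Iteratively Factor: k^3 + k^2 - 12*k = (k)*(k^2 + k - 12) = k*(k + 4)*(k - 3)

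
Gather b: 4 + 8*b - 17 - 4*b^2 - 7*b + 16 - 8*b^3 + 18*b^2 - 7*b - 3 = -8*b^3 + 14*b^2 - 6*b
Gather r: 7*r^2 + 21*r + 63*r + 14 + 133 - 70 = 7*r^2 + 84*r + 77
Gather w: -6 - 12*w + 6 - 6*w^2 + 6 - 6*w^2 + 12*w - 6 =-12*w^2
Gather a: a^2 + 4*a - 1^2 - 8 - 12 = a^2 + 4*a - 21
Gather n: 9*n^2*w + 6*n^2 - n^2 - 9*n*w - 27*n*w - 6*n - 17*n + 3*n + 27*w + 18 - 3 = n^2*(9*w + 5) + n*(-36*w - 20) + 27*w + 15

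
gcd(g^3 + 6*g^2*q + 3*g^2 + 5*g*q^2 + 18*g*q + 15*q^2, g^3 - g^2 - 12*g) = g + 3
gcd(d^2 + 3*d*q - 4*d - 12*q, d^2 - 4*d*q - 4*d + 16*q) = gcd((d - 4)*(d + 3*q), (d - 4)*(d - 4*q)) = d - 4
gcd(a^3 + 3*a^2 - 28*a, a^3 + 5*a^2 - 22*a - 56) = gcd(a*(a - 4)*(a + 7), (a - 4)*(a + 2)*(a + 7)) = a^2 + 3*a - 28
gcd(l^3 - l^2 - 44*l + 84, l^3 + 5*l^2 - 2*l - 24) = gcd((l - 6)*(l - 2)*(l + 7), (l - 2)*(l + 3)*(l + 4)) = l - 2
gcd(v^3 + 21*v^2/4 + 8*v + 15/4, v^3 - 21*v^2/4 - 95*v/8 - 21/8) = 1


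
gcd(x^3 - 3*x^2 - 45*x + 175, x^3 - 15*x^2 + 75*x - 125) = x^2 - 10*x + 25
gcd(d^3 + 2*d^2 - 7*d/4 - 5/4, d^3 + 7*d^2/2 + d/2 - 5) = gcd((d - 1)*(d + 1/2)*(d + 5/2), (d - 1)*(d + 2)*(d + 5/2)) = d^2 + 3*d/2 - 5/2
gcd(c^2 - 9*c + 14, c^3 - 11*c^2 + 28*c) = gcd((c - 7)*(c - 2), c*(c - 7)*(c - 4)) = c - 7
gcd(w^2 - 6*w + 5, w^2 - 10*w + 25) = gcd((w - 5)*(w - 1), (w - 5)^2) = w - 5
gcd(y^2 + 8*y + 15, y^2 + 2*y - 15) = y + 5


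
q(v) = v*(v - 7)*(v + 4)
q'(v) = v*(v - 7) + v*(v + 4) + (v - 7)*(v + 4) = 3*v^2 - 6*v - 28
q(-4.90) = -52.48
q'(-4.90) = 73.43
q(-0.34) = 9.13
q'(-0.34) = -25.61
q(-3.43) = 20.39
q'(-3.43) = 27.87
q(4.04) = -96.15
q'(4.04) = -3.28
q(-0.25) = 6.80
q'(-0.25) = -26.31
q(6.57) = -29.86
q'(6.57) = 62.07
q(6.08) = -56.38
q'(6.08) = 46.42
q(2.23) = -66.27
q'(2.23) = -26.46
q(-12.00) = -1824.00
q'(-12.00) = 476.00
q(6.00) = -60.00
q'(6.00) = 44.00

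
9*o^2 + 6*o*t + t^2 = (3*o + t)^2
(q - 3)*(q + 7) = q^2 + 4*q - 21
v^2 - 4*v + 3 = (v - 3)*(v - 1)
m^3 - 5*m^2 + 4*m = m*(m - 4)*(m - 1)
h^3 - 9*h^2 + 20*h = h*(h - 5)*(h - 4)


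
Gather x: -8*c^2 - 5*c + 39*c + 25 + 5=-8*c^2 + 34*c + 30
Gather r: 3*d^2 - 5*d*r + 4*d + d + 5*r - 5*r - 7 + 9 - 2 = 3*d^2 - 5*d*r + 5*d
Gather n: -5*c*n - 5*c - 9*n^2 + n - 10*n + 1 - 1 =-5*c - 9*n^2 + n*(-5*c - 9)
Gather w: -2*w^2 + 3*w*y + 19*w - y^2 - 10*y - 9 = -2*w^2 + w*(3*y + 19) - y^2 - 10*y - 9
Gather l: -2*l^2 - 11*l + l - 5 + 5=-2*l^2 - 10*l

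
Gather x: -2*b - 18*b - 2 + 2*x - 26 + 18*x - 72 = -20*b + 20*x - 100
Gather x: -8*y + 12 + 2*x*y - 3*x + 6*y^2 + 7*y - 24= x*(2*y - 3) + 6*y^2 - y - 12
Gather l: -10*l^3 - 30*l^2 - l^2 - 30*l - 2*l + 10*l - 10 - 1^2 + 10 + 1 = -10*l^3 - 31*l^2 - 22*l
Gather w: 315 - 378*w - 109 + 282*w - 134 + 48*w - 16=56 - 48*w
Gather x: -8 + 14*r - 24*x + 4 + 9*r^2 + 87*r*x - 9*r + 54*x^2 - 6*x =9*r^2 + 5*r + 54*x^2 + x*(87*r - 30) - 4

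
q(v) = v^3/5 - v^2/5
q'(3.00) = 4.20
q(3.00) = 3.60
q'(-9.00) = 52.20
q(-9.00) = -162.00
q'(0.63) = -0.01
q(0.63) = -0.03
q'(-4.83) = 15.93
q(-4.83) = -27.20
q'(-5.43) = 19.86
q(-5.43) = -37.92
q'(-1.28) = 1.50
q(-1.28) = -0.75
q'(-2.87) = 6.09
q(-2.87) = -6.38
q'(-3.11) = 7.05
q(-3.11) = -7.95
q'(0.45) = -0.06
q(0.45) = -0.02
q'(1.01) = 0.21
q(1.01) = 0.00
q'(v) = 3*v^2/5 - 2*v/5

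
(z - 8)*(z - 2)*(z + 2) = z^3 - 8*z^2 - 4*z + 32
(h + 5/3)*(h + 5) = h^2 + 20*h/3 + 25/3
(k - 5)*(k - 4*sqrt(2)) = k^2 - 4*sqrt(2)*k - 5*k + 20*sqrt(2)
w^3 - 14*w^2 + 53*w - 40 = (w - 8)*(w - 5)*(w - 1)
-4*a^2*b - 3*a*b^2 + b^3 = b*(-4*a + b)*(a + b)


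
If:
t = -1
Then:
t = -1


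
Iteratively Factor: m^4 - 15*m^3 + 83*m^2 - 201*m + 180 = (m - 3)*(m^3 - 12*m^2 + 47*m - 60) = (m - 5)*(m - 3)*(m^2 - 7*m + 12) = (m - 5)*(m - 3)^2*(m - 4)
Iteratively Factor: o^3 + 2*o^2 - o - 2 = (o + 1)*(o^2 + o - 2) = (o + 1)*(o + 2)*(o - 1)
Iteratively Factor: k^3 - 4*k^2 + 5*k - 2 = (k - 1)*(k^2 - 3*k + 2) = (k - 2)*(k - 1)*(k - 1)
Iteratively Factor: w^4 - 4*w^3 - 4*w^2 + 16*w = (w + 2)*(w^3 - 6*w^2 + 8*w) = (w - 4)*(w + 2)*(w^2 - 2*w) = (w - 4)*(w - 2)*(w + 2)*(w)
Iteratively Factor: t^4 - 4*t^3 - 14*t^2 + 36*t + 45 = (t - 3)*(t^3 - t^2 - 17*t - 15) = (t - 3)*(t + 1)*(t^2 - 2*t - 15) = (t - 3)*(t + 1)*(t + 3)*(t - 5)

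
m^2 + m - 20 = (m - 4)*(m + 5)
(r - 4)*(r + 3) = r^2 - r - 12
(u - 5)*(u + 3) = u^2 - 2*u - 15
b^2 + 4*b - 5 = (b - 1)*(b + 5)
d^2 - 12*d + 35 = (d - 7)*(d - 5)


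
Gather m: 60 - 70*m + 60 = 120 - 70*m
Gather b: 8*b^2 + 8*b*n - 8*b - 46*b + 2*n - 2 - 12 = 8*b^2 + b*(8*n - 54) + 2*n - 14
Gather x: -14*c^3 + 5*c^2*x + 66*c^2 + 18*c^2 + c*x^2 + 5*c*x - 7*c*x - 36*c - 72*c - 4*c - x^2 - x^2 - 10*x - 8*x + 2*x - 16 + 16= -14*c^3 + 84*c^2 - 112*c + x^2*(c - 2) + x*(5*c^2 - 2*c - 16)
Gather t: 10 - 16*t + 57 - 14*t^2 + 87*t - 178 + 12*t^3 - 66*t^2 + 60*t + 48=12*t^3 - 80*t^2 + 131*t - 63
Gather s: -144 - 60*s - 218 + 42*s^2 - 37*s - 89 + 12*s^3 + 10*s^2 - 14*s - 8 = 12*s^3 + 52*s^2 - 111*s - 459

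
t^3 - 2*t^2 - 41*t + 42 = (t - 7)*(t - 1)*(t + 6)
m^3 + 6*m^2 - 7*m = m*(m - 1)*(m + 7)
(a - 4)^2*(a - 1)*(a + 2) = a^4 - 7*a^3 + 6*a^2 + 32*a - 32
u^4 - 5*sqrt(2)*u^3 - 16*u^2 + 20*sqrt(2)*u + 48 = (u - 2)*(u + 2)*(u - 6*sqrt(2))*(u + sqrt(2))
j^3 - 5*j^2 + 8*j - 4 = (j - 2)^2*(j - 1)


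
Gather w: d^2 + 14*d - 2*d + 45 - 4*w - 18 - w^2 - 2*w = d^2 + 12*d - w^2 - 6*w + 27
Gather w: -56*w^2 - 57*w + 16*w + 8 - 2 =-56*w^2 - 41*w + 6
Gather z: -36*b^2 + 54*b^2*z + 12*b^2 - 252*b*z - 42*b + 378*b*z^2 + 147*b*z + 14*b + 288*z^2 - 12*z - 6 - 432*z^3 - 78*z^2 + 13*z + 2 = -24*b^2 - 28*b - 432*z^3 + z^2*(378*b + 210) + z*(54*b^2 - 105*b + 1) - 4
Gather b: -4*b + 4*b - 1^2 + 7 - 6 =0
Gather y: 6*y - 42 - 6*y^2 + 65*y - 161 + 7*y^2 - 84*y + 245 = y^2 - 13*y + 42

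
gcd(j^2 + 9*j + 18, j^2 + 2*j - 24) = j + 6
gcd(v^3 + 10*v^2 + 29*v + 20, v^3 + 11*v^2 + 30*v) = v + 5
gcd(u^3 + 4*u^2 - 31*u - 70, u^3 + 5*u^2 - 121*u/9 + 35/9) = u + 7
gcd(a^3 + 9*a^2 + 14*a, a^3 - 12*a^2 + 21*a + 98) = a + 2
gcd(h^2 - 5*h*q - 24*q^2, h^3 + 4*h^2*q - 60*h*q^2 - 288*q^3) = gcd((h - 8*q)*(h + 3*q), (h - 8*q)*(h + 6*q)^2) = -h + 8*q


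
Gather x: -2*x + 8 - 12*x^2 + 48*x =-12*x^2 + 46*x + 8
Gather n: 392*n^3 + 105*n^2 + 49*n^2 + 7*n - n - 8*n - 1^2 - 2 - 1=392*n^3 + 154*n^2 - 2*n - 4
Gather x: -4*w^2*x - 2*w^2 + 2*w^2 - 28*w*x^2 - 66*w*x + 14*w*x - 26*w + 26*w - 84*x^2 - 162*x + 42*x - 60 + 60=x^2*(-28*w - 84) + x*(-4*w^2 - 52*w - 120)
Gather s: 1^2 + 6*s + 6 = 6*s + 7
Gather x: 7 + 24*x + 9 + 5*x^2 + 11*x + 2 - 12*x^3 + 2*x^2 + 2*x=-12*x^3 + 7*x^2 + 37*x + 18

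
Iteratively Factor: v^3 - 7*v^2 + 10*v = (v)*(v^2 - 7*v + 10) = v*(v - 5)*(v - 2)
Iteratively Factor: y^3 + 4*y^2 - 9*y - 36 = (y - 3)*(y^2 + 7*y + 12) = (y - 3)*(y + 4)*(y + 3)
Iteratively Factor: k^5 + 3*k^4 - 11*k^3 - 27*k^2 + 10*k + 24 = (k + 4)*(k^4 - k^3 - 7*k^2 + k + 6) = (k + 1)*(k + 4)*(k^3 - 2*k^2 - 5*k + 6) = (k - 3)*(k + 1)*(k + 4)*(k^2 + k - 2) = (k - 3)*(k + 1)*(k + 2)*(k + 4)*(k - 1)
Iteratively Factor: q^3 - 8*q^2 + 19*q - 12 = (q - 3)*(q^2 - 5*q + 4) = (q - 4)*(q - 3)*(q - 1)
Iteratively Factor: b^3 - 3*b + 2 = (b - 1)*(b^2 + b - 2) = (b - 1)^2*(b + 2)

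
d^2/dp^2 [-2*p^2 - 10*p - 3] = -4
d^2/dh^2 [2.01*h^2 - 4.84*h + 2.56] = 4.02000000000000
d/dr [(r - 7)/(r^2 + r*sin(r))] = (r*(r + sin(r)) + (7 - r)*(r*cos(r) + 2*r + sin(r)))/(r^2*(r + sin(r))^2)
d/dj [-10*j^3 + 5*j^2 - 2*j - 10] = -30*j^2 + 10*j - 2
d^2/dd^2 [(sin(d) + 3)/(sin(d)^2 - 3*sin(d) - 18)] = (-6*sin(d) + cos(d)^2 + 1)/(sin(d) - 6)^3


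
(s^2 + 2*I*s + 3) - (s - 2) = s^2 - s + 2*I*s + 5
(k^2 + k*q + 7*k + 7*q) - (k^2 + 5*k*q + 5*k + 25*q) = -4*k*q + 2*k - 18*q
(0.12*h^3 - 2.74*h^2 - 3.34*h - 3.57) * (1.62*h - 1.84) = 0.1944*h^4 - 4.6596*h^3 - 0.369199999999999*h^2 + 0.3622*h + 6.5688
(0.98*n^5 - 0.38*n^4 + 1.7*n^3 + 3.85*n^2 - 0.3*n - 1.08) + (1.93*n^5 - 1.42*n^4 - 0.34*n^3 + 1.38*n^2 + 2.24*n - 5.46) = 2.91*n^5 - 1.8*n^4 + 1.36*n^3 + 5.23*n^2 + 1.94*n - 6.54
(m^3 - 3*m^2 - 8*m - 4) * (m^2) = m^5 - 3*m^4 - 8*m^3 - 4*m^2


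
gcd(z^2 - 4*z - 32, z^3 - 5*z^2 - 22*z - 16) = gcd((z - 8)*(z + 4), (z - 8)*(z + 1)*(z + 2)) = z - 8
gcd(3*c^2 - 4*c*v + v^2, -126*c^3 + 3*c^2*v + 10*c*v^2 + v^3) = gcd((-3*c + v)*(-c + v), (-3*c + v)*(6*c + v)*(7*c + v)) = -3*c + v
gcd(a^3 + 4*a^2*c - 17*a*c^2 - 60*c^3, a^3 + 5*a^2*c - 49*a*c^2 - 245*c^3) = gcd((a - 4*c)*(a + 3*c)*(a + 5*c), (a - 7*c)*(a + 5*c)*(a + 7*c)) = a + 5*c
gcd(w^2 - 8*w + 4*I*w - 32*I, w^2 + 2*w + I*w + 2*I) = 1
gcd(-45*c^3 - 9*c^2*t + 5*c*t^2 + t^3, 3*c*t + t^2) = 3*c + t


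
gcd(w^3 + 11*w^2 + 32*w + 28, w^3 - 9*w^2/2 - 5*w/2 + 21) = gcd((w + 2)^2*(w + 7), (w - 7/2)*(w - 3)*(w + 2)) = w + 2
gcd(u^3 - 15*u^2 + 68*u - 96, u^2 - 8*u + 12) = 1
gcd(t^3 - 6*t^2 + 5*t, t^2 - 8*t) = t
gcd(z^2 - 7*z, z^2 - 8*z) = z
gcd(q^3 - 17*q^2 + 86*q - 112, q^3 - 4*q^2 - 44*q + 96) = q^2 - 10*q + 16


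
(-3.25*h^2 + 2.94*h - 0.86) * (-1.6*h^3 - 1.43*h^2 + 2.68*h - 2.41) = 5.2*h^5 - 0.0564999999999998*h^4 - 11.5382*h^3 + 16.9415*h^2 - 9.3902*h + 2.0726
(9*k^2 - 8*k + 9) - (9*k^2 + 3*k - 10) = 19 - 11*k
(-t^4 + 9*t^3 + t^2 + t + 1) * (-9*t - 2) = 9*t^5 - 79*t^4 - 27*t^3 - 11*t^2 - 11*t - 2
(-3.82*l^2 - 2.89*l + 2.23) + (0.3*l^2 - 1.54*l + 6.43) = -3.52*l^2 - 4.43*l + 8.66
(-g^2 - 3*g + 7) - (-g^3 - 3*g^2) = g^3 + 2*g^2 - 3*g + 7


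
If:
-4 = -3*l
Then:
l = 4/3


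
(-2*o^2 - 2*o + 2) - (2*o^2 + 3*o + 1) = -4*o^2 - 5*o + 1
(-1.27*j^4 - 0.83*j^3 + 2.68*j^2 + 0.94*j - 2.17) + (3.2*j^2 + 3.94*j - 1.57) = -1.27*j^4 - 0.83*j^3 + 5.88*j^2 + 4.88*j - 3.74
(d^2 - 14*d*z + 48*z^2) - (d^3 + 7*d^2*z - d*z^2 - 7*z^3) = -d^3 - 7*d^2*z + d^2 + d*z^2 - 14*d*z + 7*z^3 + 48*z^2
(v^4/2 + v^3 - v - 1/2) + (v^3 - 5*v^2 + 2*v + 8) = v^4/2 + 2*v^3 - 5*v^2 + v + 15/2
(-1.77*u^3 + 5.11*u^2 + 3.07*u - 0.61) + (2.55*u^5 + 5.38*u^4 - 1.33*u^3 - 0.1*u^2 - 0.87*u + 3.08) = 2.55*u^5 + 5.38*u^4 - 3.1*u^3 + 5.01*u^2 + 2.2*u + 2.47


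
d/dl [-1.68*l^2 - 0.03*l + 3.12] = -3.36*l - 0.03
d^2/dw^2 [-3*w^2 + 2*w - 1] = -6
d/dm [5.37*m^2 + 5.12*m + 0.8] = 10.74*m + 5.12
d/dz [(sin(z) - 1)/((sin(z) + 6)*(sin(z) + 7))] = (2*sin(z) + cos(z)^2 + 54)*cos(z)/((sin(z) + 6)^2*(sin(z) + 7)^2)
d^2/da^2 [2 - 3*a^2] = -6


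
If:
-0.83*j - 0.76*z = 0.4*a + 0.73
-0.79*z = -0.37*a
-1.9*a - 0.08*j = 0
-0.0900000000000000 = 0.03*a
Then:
No Solution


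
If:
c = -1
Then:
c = -1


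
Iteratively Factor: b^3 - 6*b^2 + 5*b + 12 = (b - 4)*(b^2 - 2*b - 3) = (b - 4)*(b + 1)*(b - 3)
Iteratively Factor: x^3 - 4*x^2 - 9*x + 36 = (x - 4)*(x^2 - 9) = (x - 4)*(x - 3)*(x + 3)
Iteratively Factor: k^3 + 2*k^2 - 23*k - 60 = (k + 3)*(k^2 - k - 20) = (k + 3)*(k + 4)*(k - 5)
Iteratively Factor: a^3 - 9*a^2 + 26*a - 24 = (a - 4)*(a^2 - 5*a + 6) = (a - 4)*(a - 3)*(a - 2)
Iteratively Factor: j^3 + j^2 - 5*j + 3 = (j - 1)*(j^2 + 2*j - 3) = (j - 1)*(j + 3)*(j - 1)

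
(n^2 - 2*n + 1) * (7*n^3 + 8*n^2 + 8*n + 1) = 7*n^5 - 6*n^4 - n^3 - 7*n^2 + 6*n + 1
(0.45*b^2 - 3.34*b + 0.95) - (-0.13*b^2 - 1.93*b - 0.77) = 0.58*b^2 - 1.41*b + 1.72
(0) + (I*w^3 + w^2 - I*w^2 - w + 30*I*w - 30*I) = I*w^3 + w^2 - I*w^2 - w + 30*I*w - 30*I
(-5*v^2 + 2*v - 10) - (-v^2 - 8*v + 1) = -4*v^2 + 10*v - 11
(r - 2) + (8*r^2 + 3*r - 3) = 8*r^2 + 4*r - 5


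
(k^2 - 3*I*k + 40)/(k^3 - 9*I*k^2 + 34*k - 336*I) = (k + 5*I)/(k^2 - I*k + 42)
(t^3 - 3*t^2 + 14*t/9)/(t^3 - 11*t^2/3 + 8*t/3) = (9*t^2 - 27*t + 14)/(3*(3*t^2 - 11*t + 8))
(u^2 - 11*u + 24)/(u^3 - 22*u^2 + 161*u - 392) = (u - 3)/(u^2 - 14*u + 49)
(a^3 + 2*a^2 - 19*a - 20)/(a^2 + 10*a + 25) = (a^2 - 3*a - 4)/(a + 5)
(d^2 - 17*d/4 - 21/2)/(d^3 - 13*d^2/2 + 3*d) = (4*d + 7)/(2*d*(2*d - 1))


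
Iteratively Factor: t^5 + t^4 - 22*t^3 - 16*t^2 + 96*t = (t + 4)*(t^4 - 3*t^3 - 10*t^2 + 24*t) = (t - 2)*(t + 4)*(t^3 - t^2 - 12*t) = (t - 4)*(t - 2)*(t + 4)*(t^2 + 3*t) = t*(t - 4)*(t - 2)*(t + 4)*(t + 3)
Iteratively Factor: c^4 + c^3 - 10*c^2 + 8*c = (c + 4)*(c^3 - 3*c^2 + 2*c) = (c - 1)*(c + 4)*(c^2 - 2*c) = c*(c - 1)*(c + 4)*(c - 2)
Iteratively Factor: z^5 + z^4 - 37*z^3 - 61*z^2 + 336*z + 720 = (z + 3)*(z^4 - 2*z^3 - 31*z^2 + 32*z + 240) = (z + 3)*(z + 4)*(z^3 - 6*z^2 - 7*z + 60) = (z + 3)^2*(z + 4)*(z^2 - 9*z + 20) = (z - 5)*(z + 3)^2*(z + 4)*(z - 4)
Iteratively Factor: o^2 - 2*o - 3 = (o - 3)*(o + 1)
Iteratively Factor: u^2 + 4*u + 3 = (u + 1)*(u + 3)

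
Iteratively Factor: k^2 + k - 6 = (k + 3)*(k - 2)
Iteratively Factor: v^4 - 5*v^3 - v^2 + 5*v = (v)*(v^3 - 5*v^2 - v + 5) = v*(v - 5)*(v^2 - 1) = v*(v - 5)*(v - 1)*(v + 1)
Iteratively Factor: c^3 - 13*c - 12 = (c - 4)*(c^2 + 4*c + 3) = (c - 4)*(c + 1)*(c + 3)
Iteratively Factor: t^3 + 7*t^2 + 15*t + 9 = (t + 1)*(t^2 + 6*t + 9) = (t + 1)*(t + 3)*(t + 3)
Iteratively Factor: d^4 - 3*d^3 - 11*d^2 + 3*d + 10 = (d + 2)*(d^3 - 5*d^2 - d + 5) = (d + 1)*(d + 2)*(d^2 - 6*d + 5) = (d - 1)*(d + 1)*(d + 2)*(d - 5)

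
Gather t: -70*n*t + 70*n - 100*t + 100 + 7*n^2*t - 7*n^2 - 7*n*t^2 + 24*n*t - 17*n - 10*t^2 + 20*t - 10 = -7*n^2 + 53*n + t^2*(-7*n - 10) + t*(7*n^2 - 46*n - 80) + 90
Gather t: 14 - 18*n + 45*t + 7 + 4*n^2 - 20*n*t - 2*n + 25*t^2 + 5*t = 4*n^2 - 20*n + 25*t^2 + t*(50 - 20*n) + 21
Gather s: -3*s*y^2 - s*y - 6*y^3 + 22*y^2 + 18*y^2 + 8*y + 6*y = s*(-3*y^2 - y) - 6*y^3 + 40*y^2 + 14*y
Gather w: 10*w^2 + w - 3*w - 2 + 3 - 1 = 10*w^2 - 2*w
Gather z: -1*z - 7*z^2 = -7*z^2 - z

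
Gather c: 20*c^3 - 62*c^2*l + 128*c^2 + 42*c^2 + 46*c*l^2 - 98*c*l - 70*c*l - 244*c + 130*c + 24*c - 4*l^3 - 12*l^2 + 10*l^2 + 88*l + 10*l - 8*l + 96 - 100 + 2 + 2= 20*c^3 + c^2*(170 - 62*l) + c*(46*l^2 - 168*l - 90) - 4*l^3 - 2*l^2 + 90*l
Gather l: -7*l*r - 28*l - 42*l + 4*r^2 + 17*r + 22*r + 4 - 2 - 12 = l*(-7*r - 70) + 4*r^2 + 39*r - 10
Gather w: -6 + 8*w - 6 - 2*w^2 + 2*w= -2*w^2 + 10*w - 12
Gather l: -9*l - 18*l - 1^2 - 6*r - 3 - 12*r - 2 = -27*l - 18*r - 6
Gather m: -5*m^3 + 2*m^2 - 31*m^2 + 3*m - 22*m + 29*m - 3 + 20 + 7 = -5*m^3 - 29*m^2 + 10*m + 24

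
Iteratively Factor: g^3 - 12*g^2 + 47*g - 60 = (g - 3)*(g^2 - 9*g + 20) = (g - 4)*(g - 3)*(g - 5)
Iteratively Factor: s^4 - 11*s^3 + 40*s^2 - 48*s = (s)*(s^3 - 11*s^2 + 40*s - 48) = s*(s - 4)*(s^2 - 7*s + 12) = s*(s - 4)^2*(s - 3)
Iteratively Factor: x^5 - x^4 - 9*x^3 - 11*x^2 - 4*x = (x + 1)*(x^4 - 2*x^3 - 7*x^2 - 4*x) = (x + 1)^2*(x^3 - 3*x^2 - 4*x) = (x - 4)*(x + 1)^2*(x^2 + x) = x*(x - 4)*(x + 1)^2*(x + 1)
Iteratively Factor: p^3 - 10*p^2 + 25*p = (p)*(p^2 - 10*p + 25) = p*(p - 5)*(p - 5)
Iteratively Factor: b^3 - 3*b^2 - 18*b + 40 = (b - 2)*(b^2 - b - 20) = (b - 2)*(b + 4)*(b - 5)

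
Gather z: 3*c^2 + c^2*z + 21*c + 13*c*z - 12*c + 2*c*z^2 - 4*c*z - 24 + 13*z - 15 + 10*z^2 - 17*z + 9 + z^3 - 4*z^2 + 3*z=3*c^2 + 9*c + z^3 + z^2*(2*c + 6) + z*(c^2 + 9*c - 1) - 30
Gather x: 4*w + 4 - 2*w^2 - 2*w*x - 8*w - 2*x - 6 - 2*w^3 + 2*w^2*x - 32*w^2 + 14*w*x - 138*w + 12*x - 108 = -2*w^3 - 34*w^2 - 142*w + x*(2*w^2 + 12*w + 10) - 110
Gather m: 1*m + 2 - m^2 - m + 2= 4 - m^2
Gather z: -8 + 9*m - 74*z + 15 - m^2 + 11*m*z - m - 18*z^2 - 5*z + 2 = -m^2 + 8*m - 18*z^2 + z*(11*m - 79) + 9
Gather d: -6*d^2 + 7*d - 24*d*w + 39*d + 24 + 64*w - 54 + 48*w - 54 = -6*d^2 + d*(46 - 24*w) + 112*w - 84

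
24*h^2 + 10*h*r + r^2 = (4*h + r)*(6*h + r)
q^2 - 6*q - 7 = (q - 7)*(q + 1)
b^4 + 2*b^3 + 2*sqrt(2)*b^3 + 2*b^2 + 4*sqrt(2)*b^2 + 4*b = b*(b + 2)*(b + sqrt(2))^2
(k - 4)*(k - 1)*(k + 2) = k^3 - 3*k^2 - 6*k + 8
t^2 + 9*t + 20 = (t + 4)*(t + 5)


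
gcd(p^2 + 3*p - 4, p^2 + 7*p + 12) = p + 4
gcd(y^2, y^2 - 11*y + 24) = 1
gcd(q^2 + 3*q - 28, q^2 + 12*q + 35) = q + 7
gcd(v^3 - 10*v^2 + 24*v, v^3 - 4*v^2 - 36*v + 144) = v^2 - 10*v + 24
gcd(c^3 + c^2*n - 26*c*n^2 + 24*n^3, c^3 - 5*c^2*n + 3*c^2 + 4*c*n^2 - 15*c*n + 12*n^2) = c^2 - 5*c*n + 4*n^2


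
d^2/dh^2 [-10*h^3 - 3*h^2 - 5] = -60*h - 6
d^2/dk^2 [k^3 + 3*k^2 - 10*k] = 6*k + 6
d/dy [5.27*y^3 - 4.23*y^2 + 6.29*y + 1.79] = 15.81*y^2 - 8.46*y + 6.29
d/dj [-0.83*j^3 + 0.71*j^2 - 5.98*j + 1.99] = -2.49*j^2 + 1.42*j - 5.98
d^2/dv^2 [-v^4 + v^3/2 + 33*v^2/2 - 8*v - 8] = -12*v^2 + 3*v + 33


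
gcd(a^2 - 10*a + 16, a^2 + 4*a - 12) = a - 2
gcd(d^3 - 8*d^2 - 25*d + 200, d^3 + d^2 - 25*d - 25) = d^2 - 25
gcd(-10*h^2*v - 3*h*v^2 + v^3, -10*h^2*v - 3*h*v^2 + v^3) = -10*h^2*v - 3*h*v^2 + v^3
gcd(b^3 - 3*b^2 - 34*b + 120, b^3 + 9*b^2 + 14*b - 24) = b + 6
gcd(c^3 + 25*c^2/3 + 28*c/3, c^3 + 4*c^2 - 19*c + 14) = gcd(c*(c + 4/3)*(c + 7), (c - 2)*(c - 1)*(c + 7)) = c + 7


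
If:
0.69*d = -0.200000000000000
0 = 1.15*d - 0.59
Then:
No Solution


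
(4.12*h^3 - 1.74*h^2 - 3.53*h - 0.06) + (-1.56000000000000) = 4.12*h^3 - 1.74*h^2 - 3.53*h - 1.62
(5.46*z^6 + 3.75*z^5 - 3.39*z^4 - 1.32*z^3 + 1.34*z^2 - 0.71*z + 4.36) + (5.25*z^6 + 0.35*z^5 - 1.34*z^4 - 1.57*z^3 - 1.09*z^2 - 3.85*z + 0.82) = 10.71*z^6 + 4.1*z^5 - 4.73*z^4 - 2.89*z^3 + 0.25*z^2 - 4.56*z + 5.18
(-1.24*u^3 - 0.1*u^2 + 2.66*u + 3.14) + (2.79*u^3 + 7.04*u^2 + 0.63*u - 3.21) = 1.55*u^3 + 6.94*u^2 + 3.29*u - 0.0699999999999998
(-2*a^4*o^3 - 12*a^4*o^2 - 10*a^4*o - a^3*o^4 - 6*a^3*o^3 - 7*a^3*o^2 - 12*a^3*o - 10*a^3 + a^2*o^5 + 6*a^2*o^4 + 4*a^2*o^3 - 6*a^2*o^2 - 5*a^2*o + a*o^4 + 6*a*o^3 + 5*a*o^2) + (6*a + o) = -2*a^4*o^3 - 12*a^4*o^2 - 10*a^4*o - a^3*o^4 - 6*a^3*o^3 - 7*a^3*o^2 - 12*a^3*o - 10*a^3 + a^2*o^5 + 6*a^2*o^4 + 4*a^2*o^3 - 6*a^2*o^2 - 5*a^2*o + a*o^4 + 6*a*o^3 + 5*a*o^2 + 6*a + o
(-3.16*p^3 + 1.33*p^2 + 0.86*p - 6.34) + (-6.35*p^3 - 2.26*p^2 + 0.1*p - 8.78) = -9.51*p^3 - 0.93*p^2 + 0.96*p - 15.12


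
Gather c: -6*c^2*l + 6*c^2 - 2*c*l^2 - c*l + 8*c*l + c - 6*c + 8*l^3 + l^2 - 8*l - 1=c^2*(6 - 6*l) + c*(-2*l^2 + 7*l - 5) + 8*l^3 + l^2 - 8*l - 1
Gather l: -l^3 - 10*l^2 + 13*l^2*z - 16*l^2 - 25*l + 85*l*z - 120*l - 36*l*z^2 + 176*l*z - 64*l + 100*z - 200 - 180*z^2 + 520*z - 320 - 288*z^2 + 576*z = -l^3 + l^2*(13*z - 26) + l*(-36*z^2 + 261*z - 209) - 468*z^2 + 1196*z - 520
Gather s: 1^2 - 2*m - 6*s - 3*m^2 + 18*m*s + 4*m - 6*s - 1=-3*m^2 + 2*m + s*(18*m - 12)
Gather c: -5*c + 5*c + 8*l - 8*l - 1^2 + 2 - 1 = 0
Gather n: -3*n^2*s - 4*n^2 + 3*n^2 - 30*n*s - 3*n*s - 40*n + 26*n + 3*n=n^2*(-3*s - 1) + n*(-33*s - 11)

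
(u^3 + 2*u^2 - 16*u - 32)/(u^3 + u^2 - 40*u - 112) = (u^2 - 2*u - 8)/(u^2 - 3*u - 28)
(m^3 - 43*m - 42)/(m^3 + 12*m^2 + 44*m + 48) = (m^2 - 6*m - 7)/(m^2 + 6*m + 8)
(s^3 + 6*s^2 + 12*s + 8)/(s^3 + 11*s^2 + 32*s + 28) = (s + 2)/(s + 7)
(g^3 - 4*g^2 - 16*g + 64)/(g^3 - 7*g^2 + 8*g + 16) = (g + 4)/(g + 1)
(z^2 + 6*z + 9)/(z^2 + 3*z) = (z + 3)/z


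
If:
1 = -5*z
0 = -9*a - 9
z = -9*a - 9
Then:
No Solution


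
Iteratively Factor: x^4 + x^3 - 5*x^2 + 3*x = (x)*(x^3 + x^2 - 5*x + 3) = x*(x - 1)*(x^2 + 2*x - 3) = x*(x - 1)*(x + 3)*(x - 1)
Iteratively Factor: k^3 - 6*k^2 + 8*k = (k - 2)*(k^2 - 4*k) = (k - 4)*(k - 2)*(k)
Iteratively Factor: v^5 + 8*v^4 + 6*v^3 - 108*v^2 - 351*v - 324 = (v + 3)*(v^4 + 5*v^3 - 9*v^2 - 81*v - 108) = (v - 4)*(v + 3)*(v^3 + 9*v^2 + 27*v + 27) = (v - 4)*(v + 3)^2*(v^2 + 6*v + 9) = (v - 4)*(v + 3)^3*(v + 3)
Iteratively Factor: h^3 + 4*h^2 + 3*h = (h + 3)*(h^2 + h) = h*(h + 3)*(h + 1)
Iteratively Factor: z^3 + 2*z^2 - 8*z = (z + 4)*(z^2 - 2*z) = (z - 2)*(z + 4)*(z)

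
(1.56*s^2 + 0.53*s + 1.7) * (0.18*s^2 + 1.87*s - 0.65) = 0.2808*s^4 + 3.0126*s^3 + 0.2831*s^2 + 2.8345*s - 1.105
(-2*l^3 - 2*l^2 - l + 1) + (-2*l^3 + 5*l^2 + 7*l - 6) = -4*l^3 + 3*l^2 + 6*l - 5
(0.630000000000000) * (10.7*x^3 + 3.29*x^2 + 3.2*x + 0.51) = 6.741*x^3 + 2.0727*x^2 + 2.016*x + 0.3213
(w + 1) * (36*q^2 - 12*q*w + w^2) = 36*q^2*w + 36*q^2 - 12*q*w^2 - 12*q*w + w^3 + w^2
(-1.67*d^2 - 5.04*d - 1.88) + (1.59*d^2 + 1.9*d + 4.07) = -0.0799999999999998*d^2 - 3.14*d + 2.19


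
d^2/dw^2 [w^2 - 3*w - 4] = 2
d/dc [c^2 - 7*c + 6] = 2*c - 7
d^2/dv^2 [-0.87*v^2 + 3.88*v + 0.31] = -1.74000000000000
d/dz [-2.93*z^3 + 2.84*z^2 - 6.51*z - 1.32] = -8.79*z^2 + 5.68*z - 6.51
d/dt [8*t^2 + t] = 16*t + 1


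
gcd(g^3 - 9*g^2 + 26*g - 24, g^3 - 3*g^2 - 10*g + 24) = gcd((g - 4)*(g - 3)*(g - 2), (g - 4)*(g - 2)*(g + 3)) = g^2 - 6*g + 8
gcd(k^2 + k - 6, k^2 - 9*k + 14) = k - 2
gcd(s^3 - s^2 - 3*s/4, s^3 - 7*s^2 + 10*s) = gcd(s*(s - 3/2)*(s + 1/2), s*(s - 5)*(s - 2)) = s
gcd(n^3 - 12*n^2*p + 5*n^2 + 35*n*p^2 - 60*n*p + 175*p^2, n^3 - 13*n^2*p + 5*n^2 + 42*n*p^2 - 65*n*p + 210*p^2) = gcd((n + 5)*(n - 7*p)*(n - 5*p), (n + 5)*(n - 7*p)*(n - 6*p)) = -n^2 + 7*n*p - 5*n + 35*p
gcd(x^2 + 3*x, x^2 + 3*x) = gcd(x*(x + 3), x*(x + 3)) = x^2 + 3*x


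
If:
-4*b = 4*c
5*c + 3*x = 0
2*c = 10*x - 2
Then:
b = 3/28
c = -3/28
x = 5/28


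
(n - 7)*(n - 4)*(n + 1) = n^3 - 10*n^2 + 17*n + 28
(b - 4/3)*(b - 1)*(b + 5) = b^3 + 8*b^2/3 - 31*b/3 + 20/3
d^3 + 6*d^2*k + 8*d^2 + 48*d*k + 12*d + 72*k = (d + 2)*(d + 6)*(d + 6*k)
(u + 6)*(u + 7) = u^2 + 13*u + 42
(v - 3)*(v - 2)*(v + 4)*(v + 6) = v^4 + 5*v^3 - 20*v^2 - 60*v + 144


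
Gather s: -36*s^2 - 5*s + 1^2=-36*s^2 - 5*s + 1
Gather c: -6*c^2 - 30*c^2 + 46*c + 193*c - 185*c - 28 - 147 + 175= -36*c^2 + 54*c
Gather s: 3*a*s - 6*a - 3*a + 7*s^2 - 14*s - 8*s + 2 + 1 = -9*a + 7*s^2 + s*(3*a - 22) + 3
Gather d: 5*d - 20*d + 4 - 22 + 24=6 - 15*d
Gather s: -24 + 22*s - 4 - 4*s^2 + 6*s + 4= -4*s^2 + 28*s - 24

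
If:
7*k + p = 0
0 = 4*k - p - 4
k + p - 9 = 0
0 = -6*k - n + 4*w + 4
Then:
No Solution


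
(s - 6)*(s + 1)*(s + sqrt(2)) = s^3 - 5*s^2 + sqrt(2)*s^2 - 5*sqrt(2)*s - 6*s - 6*sqrt(2)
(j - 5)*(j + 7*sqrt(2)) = j^2 - 5*j + 7*sqrt(2)*j - 35*sqrt(2)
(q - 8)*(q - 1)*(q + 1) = q^3 - 8*q^2 - q + 8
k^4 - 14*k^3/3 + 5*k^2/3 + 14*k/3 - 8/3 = (k - 4)*(k - 1)*(k - 2/3)*(k + 1)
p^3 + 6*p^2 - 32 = (p - 2)*(p + 4)^2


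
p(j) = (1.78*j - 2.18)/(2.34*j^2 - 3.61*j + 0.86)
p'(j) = (3.61 - 4.68*j)*(1.78*j - 2.18)/(2.34*j^2 - 3.61*j + 0.86)^2 + 1.78/(2.34*j^2 - 3.61*j + 0.86) = (-4.1652*j^2 + 10.2024*j - 6.339)/(5.4756*j^4 - 16.8948*j^3 + 17.0569*j^2 - 6.2092*j + 0.7396)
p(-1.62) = -0.39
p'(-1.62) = -0.20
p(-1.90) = -0.34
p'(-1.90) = -0.16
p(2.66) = 0.33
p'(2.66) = -0.14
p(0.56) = 2.77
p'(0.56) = -10.56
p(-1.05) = -0.56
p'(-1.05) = -0.41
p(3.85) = 0.22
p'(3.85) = -0.06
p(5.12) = 0.16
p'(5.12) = -0.03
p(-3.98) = -0.18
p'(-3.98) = -0.04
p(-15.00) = -0.05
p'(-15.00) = -0.00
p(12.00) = 0.07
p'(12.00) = -0.01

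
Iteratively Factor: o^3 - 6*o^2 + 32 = (o - 4)*(o^2 - 2*o - 8) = (o - 4)*(o + 2)*(o - 4)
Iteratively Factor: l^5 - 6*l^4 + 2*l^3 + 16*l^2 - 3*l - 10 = (l + 1)*(l^4 - 7*l^3 + 9*l^2 + 7*l - 10) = (l - 1)*(l + 1)*(l^3 - 6*l^2 + 3*l + 10) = (l - 1)*(l + 1)^2*(l^2 - 7*l + 10) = (l - 2)*(l - 1)*(l + 1)^2*(l - 5)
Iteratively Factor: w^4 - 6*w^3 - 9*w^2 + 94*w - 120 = (w - 2)*(w^3 - 4*w^2 - 17*w + 60) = (w - 5)*(w - 2)*(w^2 + w - 12) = (w - 5)*(w - 3)*(w - 2)*(w + 4)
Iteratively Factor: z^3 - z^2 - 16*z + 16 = (z - 4)*(z^2 + 3*z - 4) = (z - 4)*(z + 4)*(z - 1)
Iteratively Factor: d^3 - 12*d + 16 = (d - 2)*(d^2 + 2*d - 8) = (d - 2)*(d + 4)*(d - 2)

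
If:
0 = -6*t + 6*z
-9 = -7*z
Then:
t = 9/7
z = 9/7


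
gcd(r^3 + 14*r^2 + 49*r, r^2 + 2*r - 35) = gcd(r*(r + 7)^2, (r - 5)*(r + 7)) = r + 7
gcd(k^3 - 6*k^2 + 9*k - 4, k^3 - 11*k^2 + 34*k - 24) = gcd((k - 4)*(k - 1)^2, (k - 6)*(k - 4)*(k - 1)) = k^2 - 5*k + 4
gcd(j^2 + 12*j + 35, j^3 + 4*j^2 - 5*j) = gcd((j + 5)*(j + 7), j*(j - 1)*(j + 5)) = j + 5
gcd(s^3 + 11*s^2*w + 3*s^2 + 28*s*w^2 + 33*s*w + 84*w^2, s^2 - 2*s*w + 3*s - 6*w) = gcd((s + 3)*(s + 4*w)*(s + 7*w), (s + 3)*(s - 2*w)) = s + 3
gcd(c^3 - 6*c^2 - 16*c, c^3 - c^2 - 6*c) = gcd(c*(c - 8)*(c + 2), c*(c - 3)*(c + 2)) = c^2 + 2*c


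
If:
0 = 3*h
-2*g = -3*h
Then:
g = 0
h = 0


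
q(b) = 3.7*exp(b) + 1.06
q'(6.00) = 1492.69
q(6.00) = 1493.75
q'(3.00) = 74.32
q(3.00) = 75.38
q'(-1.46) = 0.86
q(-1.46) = 1.92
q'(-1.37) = 0.94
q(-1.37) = 2.00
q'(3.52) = 125.00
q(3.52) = 126.06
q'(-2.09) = 0.46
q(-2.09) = 1.52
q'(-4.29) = 0.05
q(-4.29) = 1.11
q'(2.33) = 38.03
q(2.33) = 39.09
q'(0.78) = 8.07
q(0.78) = 9.13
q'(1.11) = 11.23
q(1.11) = 12.29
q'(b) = 3.7*exp(b)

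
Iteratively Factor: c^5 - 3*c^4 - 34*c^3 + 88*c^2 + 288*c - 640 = (c - 4)*(c^4 + c^3 - 30*c^2 - 32*c + 160) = (c - 5)*(c - 4)*(c^3 + 6*c^2 - 32) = (c - 5)*(c - 4)*(c + 4)*(c^2 + 2*c - 8) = (c - 5)*(c - 4)*(c - 2)*(c + 4)*(c + 4)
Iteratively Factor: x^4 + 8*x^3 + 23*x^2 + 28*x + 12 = (x + 1)*(x^3 + 7*x^2 + 16*x + 12) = (x + 1)*(x + 3)*(x^2 + 4*x + 4) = (x + 1)*(x + 2)*(x + 3)*(x + 2)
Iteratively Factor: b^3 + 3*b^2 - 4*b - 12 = (b + 2)*(b^2 + b - 6) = (b - 2)*(b + 2)*(b + 3)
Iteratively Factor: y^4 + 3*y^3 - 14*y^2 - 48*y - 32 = (y + 4)*(y^3 - y^2 - 10*y - 8) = (y - 4)*(y + 4)*(y^2 + 3*y + 2) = (y - 4)*(y + 2)*(y + 4)*(y + 1)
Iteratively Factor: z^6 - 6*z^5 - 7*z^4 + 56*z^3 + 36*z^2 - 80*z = (z - 1)*(z^5 - 5*z^4 - 12*z^3 + 44*z^2 + 80*z) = (z - 1)*(z + 2)*(z^4 - 7*z^3 + 2*z^2 + 40*z) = (z - 5)*(z - 1)*(z + 2)*(z^3 - 2*z^2 - 8*z) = z*(z - 5)*(z - 1)*(z + 2)*(z^2 - 2*z - 8) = z*(z - 5)*(z - 1)*(z + 2)^2*(z - 4)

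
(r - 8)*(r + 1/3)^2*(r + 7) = r^4 - r^3/3 - 509*r^2/9 - 337*r/9 - 56/9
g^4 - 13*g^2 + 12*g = g*(g - 3)*(g - 1)*(g + 4)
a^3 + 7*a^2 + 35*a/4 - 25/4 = (a - 1/2)*(a + 5/2)*(a + 5)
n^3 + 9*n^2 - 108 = (n - 3)*(n + 6)^2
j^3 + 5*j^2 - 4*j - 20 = (j - 2)*(j + 2)*(j + 5)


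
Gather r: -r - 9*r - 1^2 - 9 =-10*r - 10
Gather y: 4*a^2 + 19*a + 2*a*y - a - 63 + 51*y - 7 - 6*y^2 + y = 4*a^2 + 18*a - 6*y^2 + y*(2*a + 52) - 70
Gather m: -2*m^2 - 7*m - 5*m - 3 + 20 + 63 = -2*m^2 - 12*m + 80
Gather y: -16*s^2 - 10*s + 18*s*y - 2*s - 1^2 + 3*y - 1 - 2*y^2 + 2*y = -16*s^2 - 12*s - 2*y^2 + y*(18*s + 5) - 2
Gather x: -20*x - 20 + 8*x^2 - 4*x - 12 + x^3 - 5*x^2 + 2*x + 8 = x^3 + 3*x^2 - 22*x - 24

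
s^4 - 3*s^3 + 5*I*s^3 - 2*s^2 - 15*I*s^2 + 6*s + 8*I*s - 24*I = (s - 3)*(s - I)*(s + 2*I)*(s + 4*I)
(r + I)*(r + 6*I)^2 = r^3 + 13*I*r^2 - 48*r - 36*I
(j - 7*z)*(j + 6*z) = j^2 - j*z - 42*z^2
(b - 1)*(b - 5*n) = b^2 - 5*b*n - b + 5*n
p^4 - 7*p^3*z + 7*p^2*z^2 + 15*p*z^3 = p*(p - 5*z)*(p - 3*z)*(p + z)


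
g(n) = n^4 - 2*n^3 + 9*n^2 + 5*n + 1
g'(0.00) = 5.00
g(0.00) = 1.00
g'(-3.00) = -211.00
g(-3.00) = 202.00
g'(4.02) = 240.26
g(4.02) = 297.77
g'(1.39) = 29.17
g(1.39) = 23.70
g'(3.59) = 177.36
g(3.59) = 208.51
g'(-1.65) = -59.00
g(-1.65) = 33.65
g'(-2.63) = -156.61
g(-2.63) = 134.33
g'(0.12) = 7.08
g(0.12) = 1.73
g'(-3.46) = -294.80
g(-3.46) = 317.61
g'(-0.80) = -15.29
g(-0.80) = 4.19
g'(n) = 4*n^3 - 6*n^2 + 18*n + 5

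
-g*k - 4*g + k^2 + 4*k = (-g + k)*(k + 4)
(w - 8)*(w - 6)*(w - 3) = w^3 - 17*w^2 + 90*w - 144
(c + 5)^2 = c^2 + 10*c + 25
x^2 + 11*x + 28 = (x + 4)*(x + 7)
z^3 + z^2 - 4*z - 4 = (z - 2)*(z + 1)*(z + 2)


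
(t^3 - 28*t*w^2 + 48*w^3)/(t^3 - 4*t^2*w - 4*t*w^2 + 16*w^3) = (t + 6*w)/(t + 2*w)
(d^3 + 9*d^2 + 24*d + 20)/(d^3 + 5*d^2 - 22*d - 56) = (d^2 + 7*d + 10)/(d^2 + 3*d - 28)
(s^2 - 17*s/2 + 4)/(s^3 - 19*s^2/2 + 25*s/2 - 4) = 1/(s - 1)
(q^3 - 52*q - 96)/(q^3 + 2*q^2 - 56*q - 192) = (q + 2)/(q + 4)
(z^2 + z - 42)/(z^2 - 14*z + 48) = (z + 7)/(z - 8)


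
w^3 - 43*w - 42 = (w - 7)*(w + 1)*(w + 6)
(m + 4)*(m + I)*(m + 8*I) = m^3 + 4*m^2 + 9*I*m^2 - 8*m + 36*I*m - 32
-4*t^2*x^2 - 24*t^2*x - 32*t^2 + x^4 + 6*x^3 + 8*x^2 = (-2*t + x)*(2*t + x)*(x + 2)*(x + 4)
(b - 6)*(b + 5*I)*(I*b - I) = I*b^3 - 5*b^2 - 7*I*b^2 + 35*b + 6*I*b - 30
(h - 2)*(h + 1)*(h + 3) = h^3 + 2*h^2 - 5*h - 6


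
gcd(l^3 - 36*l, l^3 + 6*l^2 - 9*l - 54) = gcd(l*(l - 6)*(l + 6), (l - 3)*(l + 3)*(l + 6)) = l + 6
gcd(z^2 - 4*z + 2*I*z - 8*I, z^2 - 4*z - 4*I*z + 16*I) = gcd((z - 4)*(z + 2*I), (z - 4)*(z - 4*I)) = z - 4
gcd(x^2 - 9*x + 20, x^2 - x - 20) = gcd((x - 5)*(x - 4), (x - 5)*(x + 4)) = x - 5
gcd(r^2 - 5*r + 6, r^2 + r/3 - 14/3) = r - 2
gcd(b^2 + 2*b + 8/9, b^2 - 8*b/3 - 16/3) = b + 4/3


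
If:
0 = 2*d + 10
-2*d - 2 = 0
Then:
No Solution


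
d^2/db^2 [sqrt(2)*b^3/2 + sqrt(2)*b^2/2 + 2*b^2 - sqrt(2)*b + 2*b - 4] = 3*sqrt(2)*b + sqrt(2) + 4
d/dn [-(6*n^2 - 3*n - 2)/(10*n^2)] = (-3*n - 4)/(10*n^3)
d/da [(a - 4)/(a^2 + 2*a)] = (-a^2 + 8*a + 8)/(a^2*(a^2 + 4*a + 4))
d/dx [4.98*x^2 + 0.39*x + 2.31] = 9.96*x + 0.39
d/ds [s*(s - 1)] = 2*s - 1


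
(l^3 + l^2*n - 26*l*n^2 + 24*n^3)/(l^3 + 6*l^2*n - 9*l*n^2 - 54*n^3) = (l^2 - 5*l*n + 4*n^2)/(l^2 - 9*n^2)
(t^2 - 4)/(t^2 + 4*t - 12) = (t + 2)/(t + 6)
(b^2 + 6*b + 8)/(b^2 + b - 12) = (b + 2)/(b - 3)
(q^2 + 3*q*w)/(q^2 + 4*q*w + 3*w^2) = q/(q + w)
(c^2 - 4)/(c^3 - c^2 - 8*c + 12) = (c + 2)/(c^2 + c - 6)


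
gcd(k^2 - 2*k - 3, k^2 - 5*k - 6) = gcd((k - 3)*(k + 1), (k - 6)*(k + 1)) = k + 1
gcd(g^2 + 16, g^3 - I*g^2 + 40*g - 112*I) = g - 4*I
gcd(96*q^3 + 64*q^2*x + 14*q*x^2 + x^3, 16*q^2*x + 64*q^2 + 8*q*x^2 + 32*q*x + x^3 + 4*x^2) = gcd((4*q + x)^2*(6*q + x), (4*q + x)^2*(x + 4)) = 16*q^2 + 8*q*x + x^2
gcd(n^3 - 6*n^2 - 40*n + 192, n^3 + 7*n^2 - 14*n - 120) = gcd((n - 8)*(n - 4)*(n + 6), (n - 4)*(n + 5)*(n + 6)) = n^2 + 2*n - 24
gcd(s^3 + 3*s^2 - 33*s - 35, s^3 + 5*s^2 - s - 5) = s + 1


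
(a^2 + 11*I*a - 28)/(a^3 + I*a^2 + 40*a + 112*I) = (a + 7*I)/(a^2 - 3*I*a + 28)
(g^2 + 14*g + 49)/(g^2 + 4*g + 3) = (g^2 + 14*g + 49)/(g^2 + 4*g + 3)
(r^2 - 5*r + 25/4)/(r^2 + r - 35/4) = (2*r - 5)/(2*r + 7)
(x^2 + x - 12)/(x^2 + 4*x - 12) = (x^2 + x - 12)/(x^2 + 4*x - 12)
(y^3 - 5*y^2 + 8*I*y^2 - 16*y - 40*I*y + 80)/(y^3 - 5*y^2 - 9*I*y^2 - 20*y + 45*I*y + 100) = (y^2 + 8*I*y - 16)/(y^2 - 9*I*y - 20)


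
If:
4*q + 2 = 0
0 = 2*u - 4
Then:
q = -1/2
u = 2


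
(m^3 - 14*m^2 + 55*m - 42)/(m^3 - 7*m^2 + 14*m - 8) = (m^2 - 13*m + 42)/(m^2 - 6*m + 8)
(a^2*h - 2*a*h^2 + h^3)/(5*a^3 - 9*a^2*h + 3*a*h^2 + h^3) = h/(5*a + h)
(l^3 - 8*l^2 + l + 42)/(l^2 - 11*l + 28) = (l^2 - l - 6)/(l - 4)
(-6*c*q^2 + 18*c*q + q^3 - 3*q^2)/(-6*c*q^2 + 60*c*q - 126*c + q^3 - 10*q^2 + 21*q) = q/(q - 7)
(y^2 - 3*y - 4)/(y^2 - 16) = (y + 1)/(y + 4)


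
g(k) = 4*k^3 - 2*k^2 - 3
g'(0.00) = 0.00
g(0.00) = -3.00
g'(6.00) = 408.00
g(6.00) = 789.00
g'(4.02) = 177.84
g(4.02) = 224.54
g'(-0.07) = 0.34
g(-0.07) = -3.01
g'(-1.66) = 39.71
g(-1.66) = -26.81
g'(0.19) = -0.33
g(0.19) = -3.04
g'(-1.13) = 19.84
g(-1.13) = -11.33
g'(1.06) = 9.24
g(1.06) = -0.48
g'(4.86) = 264.00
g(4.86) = 408.93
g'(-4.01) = 209.00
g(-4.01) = -293.09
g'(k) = 12*k^2 - 4*k = 4*k*(3*k - 1)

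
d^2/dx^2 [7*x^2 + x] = 14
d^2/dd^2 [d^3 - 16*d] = 6*d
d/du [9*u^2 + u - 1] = 18*u + 1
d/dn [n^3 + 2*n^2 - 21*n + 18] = 3*n^2 + 4*n - 21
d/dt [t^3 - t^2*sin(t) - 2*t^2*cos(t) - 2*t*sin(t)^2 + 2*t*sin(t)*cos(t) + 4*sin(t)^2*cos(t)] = 2*t^2*sin(t) - t^2*cos(t) + 3*t^2 - 2*t*sin(t) - 4*t*cos(t) + 2*sqrt(2)*t*cos(2*t + pi/4) - sin(t) + 3*sin(3*t) + sqrt(2)*sin(2*t + pi/4) - 1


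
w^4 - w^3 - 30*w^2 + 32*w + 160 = (w - 4)^2*(w + 2)*(w + 5)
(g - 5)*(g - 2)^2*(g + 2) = g^4 - 7*g^3 + 6*g^2 + 28*g - 40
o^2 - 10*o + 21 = (o - 7)*(o - 3)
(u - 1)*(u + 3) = u^2 + 2*u - 3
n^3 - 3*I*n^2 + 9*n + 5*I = (n - 5*I)*(n + I)^2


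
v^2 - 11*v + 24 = (v - 8)*(v - 3)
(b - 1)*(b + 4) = b^2 + 3*b - 4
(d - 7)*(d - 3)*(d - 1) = d^3 - 11*d^2 + 31*d - 21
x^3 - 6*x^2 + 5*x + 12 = (x - 4)*(x - 3)*(x + 1)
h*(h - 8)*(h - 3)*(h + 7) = h^4 - 4*h^3 - 53*h^2 + 168*h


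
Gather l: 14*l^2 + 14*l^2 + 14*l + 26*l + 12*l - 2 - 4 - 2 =28*l^2 + 52*l - 8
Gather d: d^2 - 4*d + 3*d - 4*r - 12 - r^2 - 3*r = d^2 - d - r^2 - 7*r - 12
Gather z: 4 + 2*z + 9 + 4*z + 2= 6*z + 15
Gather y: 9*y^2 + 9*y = 9*y^2 + 9*y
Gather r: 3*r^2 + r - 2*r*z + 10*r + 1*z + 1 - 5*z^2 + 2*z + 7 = 3*r^2 + r*(11 - 2*z) - 5*z^2 + 3*z + 8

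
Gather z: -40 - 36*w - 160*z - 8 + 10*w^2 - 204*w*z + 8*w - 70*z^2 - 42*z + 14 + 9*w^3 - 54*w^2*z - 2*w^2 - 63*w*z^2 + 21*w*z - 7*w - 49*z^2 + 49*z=9*w^3 + 8*w^2 - 35*w + z^2*(-63*w - 119) + z*(-54*w^2 - 183*w - 153) - 34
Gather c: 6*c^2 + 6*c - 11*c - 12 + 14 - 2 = 6*c^2 - 5*c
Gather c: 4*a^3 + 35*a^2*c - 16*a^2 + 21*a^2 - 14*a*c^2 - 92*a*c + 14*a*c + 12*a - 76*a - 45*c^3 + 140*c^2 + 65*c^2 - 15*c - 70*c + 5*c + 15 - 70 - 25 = 4*a^3 + 5*a^2 - 64*a - 45*c^3 + c^2*(205 - 14*a) + c*(35*a^2 - 78*a - 80) - 80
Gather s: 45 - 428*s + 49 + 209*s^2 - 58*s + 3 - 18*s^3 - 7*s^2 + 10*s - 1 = -18*s^3 + 202*s^2 - 476*s + 96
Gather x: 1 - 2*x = 1 - 2*x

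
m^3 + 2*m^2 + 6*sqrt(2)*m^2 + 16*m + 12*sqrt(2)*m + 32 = (m + 2)*(m + 2*sqrt(2))*(m + 4*sqrt(2))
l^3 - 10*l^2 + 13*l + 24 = (l - 8)*(l - 3)*(l + 1)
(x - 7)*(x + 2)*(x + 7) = x^3 + 2*x^2 - 49*x - 98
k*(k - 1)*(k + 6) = k^3 + 5*k^2 - 6*k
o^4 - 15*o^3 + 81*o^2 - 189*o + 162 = (o - 6)*(o - 3)^3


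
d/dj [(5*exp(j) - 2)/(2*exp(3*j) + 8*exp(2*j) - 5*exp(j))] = 2*(-10*exp(3*j) - 14*exp(2*j) + 16*exp(j) - 5)*exp(-j)/(4*exp(4*j) + 32*exp(3*j) + 44*exp(2*j) - 80*exp(j) + 25)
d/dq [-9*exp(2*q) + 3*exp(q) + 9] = (3 - 18*exp(q))*exp(q)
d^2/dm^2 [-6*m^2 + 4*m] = -12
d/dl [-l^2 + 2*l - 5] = 2 - 2*l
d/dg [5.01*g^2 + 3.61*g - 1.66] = 10.02*g + 3.61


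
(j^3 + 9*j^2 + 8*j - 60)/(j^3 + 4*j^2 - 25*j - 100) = (j^2 + 4*j - 12)/(j^2 - j - 20)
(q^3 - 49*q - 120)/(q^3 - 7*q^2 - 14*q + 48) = (q + 5)/(q - 2)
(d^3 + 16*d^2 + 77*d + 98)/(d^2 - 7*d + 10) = (d^3 + 16*d^2 + 77*d + 98)/(d^2 - 7*d + 10)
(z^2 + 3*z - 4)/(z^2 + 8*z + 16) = (z - 1)/(z + 4)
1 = 1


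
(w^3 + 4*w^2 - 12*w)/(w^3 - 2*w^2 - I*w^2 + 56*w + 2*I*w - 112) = w*(w + 6)/(w^2 - I*w + 56)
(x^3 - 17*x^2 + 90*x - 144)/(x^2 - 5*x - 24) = (x^2 - 9*x + 18)/(x + 3)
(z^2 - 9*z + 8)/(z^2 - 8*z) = (z - 1)/z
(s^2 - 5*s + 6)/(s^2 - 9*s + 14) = (s - 3)/(s - 7)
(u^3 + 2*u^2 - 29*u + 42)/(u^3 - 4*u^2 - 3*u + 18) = (u^2 + 5*u - 14)/(u^2 - u - 6)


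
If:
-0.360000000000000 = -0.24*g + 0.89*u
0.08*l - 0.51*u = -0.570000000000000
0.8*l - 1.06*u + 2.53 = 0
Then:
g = 4.41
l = -2.12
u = 0.78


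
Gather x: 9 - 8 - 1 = 0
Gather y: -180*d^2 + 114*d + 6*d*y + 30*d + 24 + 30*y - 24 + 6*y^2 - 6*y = -180*d^2 + 144*d + 6*y^2 + y*(6*d + 24)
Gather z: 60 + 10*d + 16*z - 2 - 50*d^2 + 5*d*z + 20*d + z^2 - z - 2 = -50*d^2 + 30*d + z^2 + z*(5*d + 15) + 56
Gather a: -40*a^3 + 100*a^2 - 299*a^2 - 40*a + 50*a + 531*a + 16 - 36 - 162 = -40*a^3 - 199*a^2 + 541*a - 182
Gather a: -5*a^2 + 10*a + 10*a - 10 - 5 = -5*a^2 + 20*a - 15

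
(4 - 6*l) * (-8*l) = 48*l^2 - 32*l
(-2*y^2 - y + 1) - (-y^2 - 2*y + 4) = -y^2 + y - 3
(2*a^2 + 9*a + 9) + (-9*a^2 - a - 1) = -7*a^2 + 8*a + 8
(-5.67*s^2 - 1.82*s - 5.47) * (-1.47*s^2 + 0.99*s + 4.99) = 8.3349*s^4 - 2.9379*s^3 - 22.0542*s^2 - 14.4971*s - 27.2953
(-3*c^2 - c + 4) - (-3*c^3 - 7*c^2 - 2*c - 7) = 3*c^3 + 4*c^2 + c + 11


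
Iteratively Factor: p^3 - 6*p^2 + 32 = (p + 2)*(p^2 - 8*p + 16) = (p - 4)*(p + 2)*(p - 4)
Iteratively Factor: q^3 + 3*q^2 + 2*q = (q)*(q^2 + 3*q + 2) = q*(q + 1)*(q + 2)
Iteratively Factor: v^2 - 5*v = (v)*(v - 5)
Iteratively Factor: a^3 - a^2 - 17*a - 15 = (a + 3)*(a^2 - 4*a - 5) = (a - 5)*(a + 3)*(a + 1)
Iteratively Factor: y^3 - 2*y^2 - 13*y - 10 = (y - 5)*(y^2 + 3*y + 2) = (y - 5)*(y + 2)*(y + 1)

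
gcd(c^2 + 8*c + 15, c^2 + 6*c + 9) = c + 3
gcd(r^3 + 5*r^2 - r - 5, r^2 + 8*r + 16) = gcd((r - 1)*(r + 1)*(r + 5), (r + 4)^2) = 1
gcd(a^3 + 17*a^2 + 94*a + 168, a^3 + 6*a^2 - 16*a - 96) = a^2 + 10*a + 24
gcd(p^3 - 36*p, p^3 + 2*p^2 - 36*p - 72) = p^2 - 36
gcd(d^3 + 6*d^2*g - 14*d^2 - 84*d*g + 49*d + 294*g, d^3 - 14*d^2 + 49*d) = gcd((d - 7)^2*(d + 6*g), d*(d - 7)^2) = d^2 - 14*d + 49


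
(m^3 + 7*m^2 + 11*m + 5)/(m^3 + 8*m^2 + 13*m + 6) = (m + 5)/(m + 6)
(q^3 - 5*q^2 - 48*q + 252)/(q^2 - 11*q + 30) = (q^2 + q - 42)/(q - 5)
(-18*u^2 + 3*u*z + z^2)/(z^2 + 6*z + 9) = (-18*u^2 + 3*u*z + z^2)/(z^2 + 6*z + 9)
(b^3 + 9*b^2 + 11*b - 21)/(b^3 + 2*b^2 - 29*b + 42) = (b^2 + 2*b - 3)/(b^2 - 5*b + 6)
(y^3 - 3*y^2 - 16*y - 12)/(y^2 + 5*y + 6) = (y^2 - 5*y - 6)/(y + 3)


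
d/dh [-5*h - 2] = -5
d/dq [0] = 0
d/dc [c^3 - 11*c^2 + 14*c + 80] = 3*c^2 - 22*c + 14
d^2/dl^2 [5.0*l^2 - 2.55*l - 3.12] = 10.0000000000000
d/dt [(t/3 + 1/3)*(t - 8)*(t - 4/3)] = t^2 - 50*t/9 + 4/9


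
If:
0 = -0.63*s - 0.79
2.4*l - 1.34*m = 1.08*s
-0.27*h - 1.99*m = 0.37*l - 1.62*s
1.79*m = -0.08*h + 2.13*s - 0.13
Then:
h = 9.40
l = -1.67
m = -1.98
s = -1.25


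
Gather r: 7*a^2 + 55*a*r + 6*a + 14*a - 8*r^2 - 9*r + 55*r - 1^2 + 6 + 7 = 7*a^2 + 20*a - 8*r^2 + r*(55*a + 46) + 12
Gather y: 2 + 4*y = 4*y + 2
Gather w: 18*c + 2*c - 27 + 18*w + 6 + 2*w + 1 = 20*c + 20*w - 20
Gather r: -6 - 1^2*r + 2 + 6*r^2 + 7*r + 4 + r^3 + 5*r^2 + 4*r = r^3 + 11*r^2 + 10*r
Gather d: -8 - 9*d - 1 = -9*d - 9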